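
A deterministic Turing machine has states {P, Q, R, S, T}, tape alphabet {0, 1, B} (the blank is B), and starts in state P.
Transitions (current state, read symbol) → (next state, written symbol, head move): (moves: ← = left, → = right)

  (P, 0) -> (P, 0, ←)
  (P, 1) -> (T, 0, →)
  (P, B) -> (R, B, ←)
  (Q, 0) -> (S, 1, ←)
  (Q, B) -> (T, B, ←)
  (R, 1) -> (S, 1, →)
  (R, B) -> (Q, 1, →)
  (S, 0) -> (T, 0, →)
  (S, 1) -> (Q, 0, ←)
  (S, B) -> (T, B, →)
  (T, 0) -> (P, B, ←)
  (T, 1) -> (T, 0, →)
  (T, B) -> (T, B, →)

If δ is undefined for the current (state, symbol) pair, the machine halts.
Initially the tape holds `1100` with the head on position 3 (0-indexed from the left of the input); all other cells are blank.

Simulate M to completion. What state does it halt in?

state=P head=3 tape=BB110[0]   (P,0)→(P,0,←)
state=P head=2 tape=BB11[0]0   (P,0)→(P,0,←)
state=P head=1 tape=BB1[1]00   (P,1)→(T,0,→)
state=T head=2 tape=BB10[0]0   (T,0)→(P,B,←)
state=P head=1 tape=BB1[0]B0   (P,0)→(P,0,←)
state=P head=0 tape=BB[1]0B0   (P,1)→(T,0,→)
state=T head=1 tape=BB0[0]B0   (T,0)→(P,B,←)
state=P head=0 tape=BB[0]BB0   (P,0)→(P,0,←)
state=P head=-1 tape=B[B]0BB0   (P,B)→(R,B,←)
state=R head=-2 tape=[B]B0BB0   (R,B)→(Q,1,→)
state=Q head=-1 tape=1[B]0BB0   (Q,B)→(T,B,←)
state=T head=-2 tape=[1]B0BB0   (T,1)→(T,0,→)
state=T head=-1 tape=0[B]0BB0   (T,B)→(T,B,→)
state=T head=0 tape=0B[0]BB0   (T,0)→(P,B,←)
state=P head=-1 tape=0[B]BBB0   (P,B)→(R,B,←)
state=R head=-2 tape=[0]BBBB0
No transition is defined for (R, 0); M halts in state R.

R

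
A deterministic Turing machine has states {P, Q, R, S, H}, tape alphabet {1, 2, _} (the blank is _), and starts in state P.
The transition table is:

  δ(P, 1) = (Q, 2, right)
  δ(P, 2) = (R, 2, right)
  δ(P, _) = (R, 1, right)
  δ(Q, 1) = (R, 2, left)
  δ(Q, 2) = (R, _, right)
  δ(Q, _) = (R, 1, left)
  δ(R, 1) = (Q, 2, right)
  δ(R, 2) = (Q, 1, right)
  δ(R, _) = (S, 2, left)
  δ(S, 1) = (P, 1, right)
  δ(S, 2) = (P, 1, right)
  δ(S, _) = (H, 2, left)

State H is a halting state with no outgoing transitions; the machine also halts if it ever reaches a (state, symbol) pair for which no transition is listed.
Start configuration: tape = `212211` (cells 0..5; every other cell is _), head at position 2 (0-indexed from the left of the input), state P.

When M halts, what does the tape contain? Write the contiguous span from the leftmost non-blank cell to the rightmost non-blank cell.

state=P head=2 tape=21[2]211__   (P,2)→(R,2,right)
state=R head=3 tape=212[2]11__   (R,2)→(Q,1,right)
state=Q head=4 tape=2121[1]1__   (Q,1)→(R,2,left)
state=R head=3 tape=212[1]21__   (R,1)→(Q,2,right)
state=Q head=4 tape=2122[2]1__   (Q,2)→(R,_,right)
state=R head=5 tape=2122_[1]__   (R,1)→(Q,2,right)
state=Q head=6 tape=2122_2[_]_   (Q,_)→(R,1,left)
state=R head=5 tape=2122_[2]1_   (R,2)→(Q,1,right)
state=Q head=6 tape=2122_1[1]_   (Q,1)→(R,2,left)
state=R head=5 tape=2122_[1]2_   (R,1)→(Q,2,right)
state=Q head=6 tape=2122_2[2]_   (Q,2)→(R,_,right)
state=R head=7 tape=2122_2_[_]   (R,_)→(S,2,left)
state=S head=6 tape=2122_2[_]2   (S,_)→(H,2,left)
state=H head=5 tape=2122_[2]22
The non-blank tape span at halt is 2122_222.

2122_222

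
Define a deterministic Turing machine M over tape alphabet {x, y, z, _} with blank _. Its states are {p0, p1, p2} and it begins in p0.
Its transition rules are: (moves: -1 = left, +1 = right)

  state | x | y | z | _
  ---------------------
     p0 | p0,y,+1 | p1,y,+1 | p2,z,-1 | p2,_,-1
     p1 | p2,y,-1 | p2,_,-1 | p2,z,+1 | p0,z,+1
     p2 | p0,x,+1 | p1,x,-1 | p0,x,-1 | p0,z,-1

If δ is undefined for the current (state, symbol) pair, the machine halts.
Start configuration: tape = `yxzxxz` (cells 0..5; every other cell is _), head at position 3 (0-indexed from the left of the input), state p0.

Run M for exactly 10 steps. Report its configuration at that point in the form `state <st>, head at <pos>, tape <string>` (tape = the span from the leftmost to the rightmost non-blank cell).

state p1, head at 1, tape yyx_xz

p0 | yxz[x]xz   read x → write y, move +1, go to p0
p0 | yxzy[x]z   read x → write y, move +1, go to p0
p0 | yxzyy[z]   read z → write z, move -1, go to p2
p2 | yxzy[y]z   read y → write x, move -1, go to p1
p1 | yxz[y]xz   read y → write _, move -1, go to p2
p2 | yx[z]_xz   read z → write x, move -1, go to p0
p0 | y[x]x_xz   read x → write y, move +1, go to p0
p0 | yy[x]_xz   read x → write y, move +1, go to p0
p0 | yyy[_]xz   read _ → write _, move -1, go to p2
p2 | yy[y]_xz   read y → write x, move -1, go to p1
p1 | y[y]x_xz
After 10 steps: state p1, head at 1, tape yyx_xz.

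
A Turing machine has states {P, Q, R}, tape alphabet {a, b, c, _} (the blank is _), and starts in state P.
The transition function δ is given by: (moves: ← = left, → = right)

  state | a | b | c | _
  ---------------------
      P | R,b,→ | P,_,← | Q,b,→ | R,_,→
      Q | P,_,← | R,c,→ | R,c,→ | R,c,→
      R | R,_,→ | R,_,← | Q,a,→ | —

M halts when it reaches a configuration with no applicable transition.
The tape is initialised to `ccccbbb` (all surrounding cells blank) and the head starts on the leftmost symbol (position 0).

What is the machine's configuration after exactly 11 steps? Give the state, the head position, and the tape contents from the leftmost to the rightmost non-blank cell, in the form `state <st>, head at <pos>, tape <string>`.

P | [c]cccbbb   read c → write b, move →, go to Q
Q | b[c]ccbbb   read c → write c, move →, go to R
R | bc[c]cbbb   read c → write a, move →, go to Q
Q | bca[c]bbb   read c → write c, move →, go to R
R | bcac[b]bb   read b → write _, move ←, go to R
R | bca[c]_bb   read c → write a, move →, go to Q
Q | bcaa[_]bb   read _ → write c, move →, go to R
R | bcaac[b]b   read b → write _, move ←, go to R
R | bcaa[c]_b   read c → write a, move →, go to Q
Q | bcaaa[_]b   read _ → write c, move →, go to R
R | bcaaac[b]   read b → write _, move ←, go to R
R | bcaaa[c]_
After 11 steps: state R, head at 5, tape bcaaac.

state R, head at 5, tape bcaaac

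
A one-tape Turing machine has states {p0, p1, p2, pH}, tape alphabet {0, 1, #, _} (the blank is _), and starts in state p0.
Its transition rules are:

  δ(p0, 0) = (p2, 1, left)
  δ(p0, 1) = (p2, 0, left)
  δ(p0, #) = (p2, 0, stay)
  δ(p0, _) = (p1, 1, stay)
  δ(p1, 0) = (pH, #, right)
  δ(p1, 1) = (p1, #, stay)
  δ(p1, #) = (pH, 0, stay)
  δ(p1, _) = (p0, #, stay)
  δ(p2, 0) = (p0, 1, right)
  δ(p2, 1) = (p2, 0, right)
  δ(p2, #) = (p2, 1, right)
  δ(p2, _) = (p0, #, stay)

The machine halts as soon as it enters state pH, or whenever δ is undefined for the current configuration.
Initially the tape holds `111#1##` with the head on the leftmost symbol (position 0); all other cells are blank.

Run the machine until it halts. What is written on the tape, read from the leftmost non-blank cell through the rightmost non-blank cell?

0000101110

p0 | _[1]11#1##__   read 1 → write 0, move left, go to p2
p2 | [_]011#1##__   read _ → write #, move stay, go to p0
p0 | [#]011#1##__   read # → write 0, move stay, go to p2
p2 | [0]011#1##__   read 0 → write 1, move right, go to p0
p0 | 1[0]11#1##__   read 0 → write 1, move left, go to p2
p2 | [1]111#1##__   read 1 → write 0, move right, go to p2
p2 | 0[1]11#1##__   read 1 → write 0, move right, go to p2
p2 | 00[1]1#1##__   read 1 → write 0, move right, go to p2
p2 | 000[1]#1##__   read 1 → write 0, move right, go to p2
p2 | 0000[#]1##__   read # → write 1, move right, go to p2
p2 | 00001[1]##__   read 1 → write 0, move right, go to p2
p2 | 000010[#]#__   read # → write 1, move right, go to p2
p2 | 0000101[#]__   read # → write 1, move right, go to p2
p2 | 00001011[_]_   read _ → write #, move stay, go to p0
p0 | 00001011[#]_   read # → write 0, move stay, go to p2
p2 | 00001011[0]_   read 0 → write 1, move right, go to p0
p0 | 000010111[_]   read _ → write 1, move stay, go to p1
p1 | 000010111[1]   read 1 → write #, move stay, go to p1
p1 | 000010111[#]   read # → write 0, move stay, go to pH
pH | 000010111[0]
The non-blank tape span at halt is 0000101110.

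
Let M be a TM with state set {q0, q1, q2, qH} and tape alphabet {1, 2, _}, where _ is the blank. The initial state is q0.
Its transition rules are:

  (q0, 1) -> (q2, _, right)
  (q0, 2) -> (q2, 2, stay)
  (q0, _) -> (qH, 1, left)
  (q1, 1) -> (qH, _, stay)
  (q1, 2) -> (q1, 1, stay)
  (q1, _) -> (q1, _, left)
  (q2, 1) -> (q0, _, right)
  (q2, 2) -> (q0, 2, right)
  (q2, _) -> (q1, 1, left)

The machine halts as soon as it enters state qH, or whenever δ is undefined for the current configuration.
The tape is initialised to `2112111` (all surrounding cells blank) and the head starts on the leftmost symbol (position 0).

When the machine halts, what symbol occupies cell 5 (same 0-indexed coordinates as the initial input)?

q0 | [2]112111_   read 2 → write 2, move stay, go to q2
q2 | [2]112111_   read 2 → write 2, move right, go to q0
q0 | 2[1]12111_   read 1 → write _, move right, go to q2
q2 | 2_[1]2111_   read 1 → write _, move right, go to q0
q0 | 2__[2]111_   read 2 → write 2, move stay, go to q2
q2 | 2__[2]111_   read 2 → write 2, move right, go to q0
q0 | 2__2[1]11_   read 1 → write _, move right, go to q2
q2 | 2__2_[1]1_   read 1 → write _, move right, go to q0
q0 | 2__2__[1]_   read 1 → write _, move right, go to q2
q2 | 2__2___[_]   read _ → write 1, move left, go to q1
q1 | 2__2__[_]1   read _ → write _, move left, go to q1
q1 | 2__2_[_]_1   read _ → write _, move left, go to q1
q1 | 2__2[_]__1   read _ → write _, move left, go to q1
q1 | 2__[2]___1   read 2 → write 1, move stay, go to q1
q1 | 2__[1]___1   read 1 → write _, move stay, go to qH
qH | 2__[_]___1
Cell 5 holds _ when M halts.

_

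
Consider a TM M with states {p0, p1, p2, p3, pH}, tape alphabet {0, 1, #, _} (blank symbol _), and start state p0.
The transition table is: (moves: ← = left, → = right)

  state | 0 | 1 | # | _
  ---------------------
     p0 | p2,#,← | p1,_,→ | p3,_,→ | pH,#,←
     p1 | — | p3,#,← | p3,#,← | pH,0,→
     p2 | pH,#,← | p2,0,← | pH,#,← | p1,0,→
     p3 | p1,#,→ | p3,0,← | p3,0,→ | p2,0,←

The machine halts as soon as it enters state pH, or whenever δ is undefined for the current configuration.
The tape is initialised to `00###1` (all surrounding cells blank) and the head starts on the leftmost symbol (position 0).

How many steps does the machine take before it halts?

state=p0 head=0 tape=_[0]0###1   (p0,0)→(p2,#,←)
state=p2 head=-1 tape=[_]#0###1   (p2,_)→(p1,0,→)
state=p1 head=0 tape=0[#]0###1   (p1,#)→(p3,#,←)
state=p3 head=-1 tape=[0]#0###1   (p3,0)→(p1,#,→)
state=p1 head=0 tape=#[#]0###1   (p1,#)→(p3,#,←)
state=p3 head=-1 tape=[#]#0###1   (p3,#)→(p3,0,→)
state=p3 head=0 tape=0[#]0###1   (p3,#)→(p3,0,→)
state=p3 head=1 tape=00[0]###1   (p3,0)→(p1,#,→)
state=p1 head=2 tape=00#[#]##1   (p1,#)→(p3,#,←)
state=p3 head=1 tape=00[#]###1   (p3,#)→(p3,0,→)
state=p3 head=2 tape=000[#]##1   (p3,#)→(p3,0,→)
state=p3 head=3 tape=0000[#]#1   (p3,#)→(p3,0,→)
state=p3 head=4 tape=00000[#]1   (p3,#)→(p3,0,→)
state=p3 head=5 tape=000000[1]   (p3,1)→(p3,0,←)
state=p3 head=4 tape=00000[0]0   (p3,0)→(p1,#,→)
state=p1 head=5 tape=00000#[0]
M halts after 15 transitions.

15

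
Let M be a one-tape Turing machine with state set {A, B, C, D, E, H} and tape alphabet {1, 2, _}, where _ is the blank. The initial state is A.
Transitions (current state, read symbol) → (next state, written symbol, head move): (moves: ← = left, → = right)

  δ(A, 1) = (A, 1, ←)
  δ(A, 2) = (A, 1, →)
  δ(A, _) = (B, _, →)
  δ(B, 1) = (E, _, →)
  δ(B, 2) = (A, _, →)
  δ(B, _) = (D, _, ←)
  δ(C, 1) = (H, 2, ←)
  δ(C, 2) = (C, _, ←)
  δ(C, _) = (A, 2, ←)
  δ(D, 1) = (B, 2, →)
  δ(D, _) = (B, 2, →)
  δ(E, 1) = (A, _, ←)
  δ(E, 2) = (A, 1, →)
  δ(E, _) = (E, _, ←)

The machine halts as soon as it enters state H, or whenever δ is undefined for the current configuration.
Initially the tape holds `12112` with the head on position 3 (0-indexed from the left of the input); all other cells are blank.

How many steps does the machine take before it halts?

13

A | _121[1]2   read 1 → write 1, move ←, go to A
A | _12[1]12   read 1 → write 1, move ←, go to A
A | _1[2]112   read 2 → write 1, move →, go to A
A | _11[1]12   read 1 → write 1, move ←, go to A
A | _1[1]112   read 1 → write 1, move ←, go to A
A | _[1]1112   read 1 → write 1, move ←, go to A
A | [_]11112   read _ → write _, move →, go to B
B | _[1]1112   read 1 → write _, move →, go to E
E | __[1]112   read 1 → write _, move ←, go to A
A | _[_]_112   read _ → write _, move →, go to B
B | __[_]112   read _ → write _, move ←, go to D
D | _[_]_112   read _ → write 2, move →, go to B
B | _2[_]112   read _ → write _, move ←, go to D
D | _[2]_112
M halts after 13 transitions.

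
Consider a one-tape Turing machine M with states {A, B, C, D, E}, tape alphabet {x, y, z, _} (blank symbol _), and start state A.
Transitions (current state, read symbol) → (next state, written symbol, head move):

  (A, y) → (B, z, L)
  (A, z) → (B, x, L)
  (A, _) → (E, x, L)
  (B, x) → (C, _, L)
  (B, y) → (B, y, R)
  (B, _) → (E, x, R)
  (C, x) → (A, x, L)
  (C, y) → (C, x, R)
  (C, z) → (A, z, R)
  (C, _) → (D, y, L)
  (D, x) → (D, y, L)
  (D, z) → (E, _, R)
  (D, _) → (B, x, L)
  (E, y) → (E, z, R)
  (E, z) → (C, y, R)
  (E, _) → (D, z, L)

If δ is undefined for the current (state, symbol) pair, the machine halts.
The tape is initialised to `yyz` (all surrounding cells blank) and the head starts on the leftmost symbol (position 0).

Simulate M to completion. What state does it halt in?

A | ___[y]yz_   read y → write z, move L, go to B
B | __[_]zyz_   read _ → write x, move R, go to E
E | __x[z]yz_   read z → write y, move R, go to C
C | __xy[y]z_   read y → write x, move R, go to C
C | __xyx[z]_   read z → write z, move R, go to A
A | __xyxz[_]   read _ → write x, move L, go to E
E | __xyx[z]x   read z → write y, move R, go to C
C | __xyxy[x]   read x → write x, move L, go to A
A | __xyx[y]x   read y → write z, move L, go to B
B | __xy[x]zx   read x → write _, move L, go to C
C | __x[y]_zx   read y → write x, move R, go to C
C | __xx[_]zx   read _ → write y, move L, go to D
D | __x[x]yzx   read x → write y, move L, go to D
D | __[x]yyzx   read x → write y, move L, go to D
D | _[_]yyyzx   read _ → write x, move L, go to B
B | [_]xyyyzx   read _ → write x, move R, go to E
E | x[x]yyyzx
No transition is defined for (E, x); M halts in state E.

E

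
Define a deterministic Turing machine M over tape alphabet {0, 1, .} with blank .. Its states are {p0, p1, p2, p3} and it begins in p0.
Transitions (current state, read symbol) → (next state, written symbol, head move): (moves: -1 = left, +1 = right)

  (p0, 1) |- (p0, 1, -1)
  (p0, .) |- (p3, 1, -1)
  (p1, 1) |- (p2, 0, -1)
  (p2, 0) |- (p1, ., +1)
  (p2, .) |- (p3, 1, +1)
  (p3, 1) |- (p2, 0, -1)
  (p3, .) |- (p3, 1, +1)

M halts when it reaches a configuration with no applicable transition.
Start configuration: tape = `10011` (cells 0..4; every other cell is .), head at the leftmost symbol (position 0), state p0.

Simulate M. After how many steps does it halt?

p0 | ..[1]0011   read 1 → write 1, move -1, go to p0
p0 | .[.]10011   read . → write 1, move -1, go to p3
p3 | [.]110011   read . → write 1, move +1, go to p3
p3 | 1[1]10011   read 1 → write 0, move -1, go to p2
p2 | [1]010011
M halts after 4 transitions.

4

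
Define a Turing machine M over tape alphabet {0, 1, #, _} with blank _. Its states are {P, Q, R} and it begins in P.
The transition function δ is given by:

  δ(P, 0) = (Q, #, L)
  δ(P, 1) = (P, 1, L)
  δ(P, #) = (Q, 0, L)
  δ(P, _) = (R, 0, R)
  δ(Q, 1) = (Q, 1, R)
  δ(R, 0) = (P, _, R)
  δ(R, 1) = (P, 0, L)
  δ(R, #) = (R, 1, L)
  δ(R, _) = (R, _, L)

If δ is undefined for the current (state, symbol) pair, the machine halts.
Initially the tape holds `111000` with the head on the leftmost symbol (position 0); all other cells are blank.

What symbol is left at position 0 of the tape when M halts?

state=P head=0 tape=__[1]11000   (P,1)→(P,1,L)
state=P head=-1 tape=_[_]111000   (P,_)→(R,0,R)
state=R head=0 tape=_0[1]11000   (R,1)→(P,0,L)
state=P head=-1 tape=_[0]011000   (P,0)→(Q,#,L)
state=Q head=-2 tape=[_]#011000
Cell 0 holds 0 when M halts.

0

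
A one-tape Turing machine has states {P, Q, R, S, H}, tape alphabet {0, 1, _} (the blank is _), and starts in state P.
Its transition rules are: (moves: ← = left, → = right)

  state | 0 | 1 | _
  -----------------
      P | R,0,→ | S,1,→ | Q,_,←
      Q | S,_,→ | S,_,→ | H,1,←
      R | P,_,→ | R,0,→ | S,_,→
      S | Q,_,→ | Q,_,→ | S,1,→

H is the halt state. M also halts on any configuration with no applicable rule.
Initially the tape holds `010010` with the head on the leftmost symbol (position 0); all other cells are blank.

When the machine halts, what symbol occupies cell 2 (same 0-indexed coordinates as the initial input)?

P | [0]10010_   read 0 → write 0, move →, go to R
R | 0[1]0010_   read 1 → write 0, move →, go to R
R | 00[0]010_   read 0 → write _, move →, go to P
P | 00_[0]10_   read 0 → write 0, move →, go to R
R | 00_0[1]0_   read 1 → write 0, move →, go to R
R | 00_00[0]_   read 0 → write _, move →, go to P
P | 00_00_[_]   read _ → write _, move ←, go to Q
Q | 00_00[_]_   read _ → write 1, move ←, go to H
H | 00_0[0]1_
Cell 2 holds _ when M halts.

_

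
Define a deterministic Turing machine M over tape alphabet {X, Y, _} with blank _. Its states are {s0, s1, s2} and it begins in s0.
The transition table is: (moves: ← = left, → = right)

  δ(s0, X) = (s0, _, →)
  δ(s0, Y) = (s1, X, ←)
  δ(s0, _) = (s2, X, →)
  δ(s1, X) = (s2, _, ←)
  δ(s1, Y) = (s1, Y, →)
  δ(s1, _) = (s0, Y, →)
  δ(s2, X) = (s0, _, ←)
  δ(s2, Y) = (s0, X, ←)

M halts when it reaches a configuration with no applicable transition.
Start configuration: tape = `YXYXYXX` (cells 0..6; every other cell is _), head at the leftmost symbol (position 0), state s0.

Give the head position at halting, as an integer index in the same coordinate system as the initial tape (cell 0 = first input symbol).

s0 | _[Y]XYXYXX__   read Y → write X, move ←, go to s1
s1 | [_]XXYXYXX__   read _ → write Y, move →, go to s0
s0 | Y[X]XYXYXX__   read X → write _, move →, go to s0
s0 | Y_[X]YXYXX__   read X → write _, move →, go to s0
s0 | Y__[Y]XYXX__   read Y → write X, move ←, go to s1
s1 | Y_[_]XXYXX__   read _ → write Y, move →, go to s0
s0 | Y_Y[X]XYXX__   read X → write _, move →, go to s0
s0 | Y_Y_[X]YXX__   read X → write _, move →, go to s0
s0 | Y_Y__[Y]XX__   read Y → write X, move ←, go to s1
s1 | Y_Y_[_]XXX__   read _ → write Y, move →, go to s0
s0 | Y_Y_Y[X]XX__   read X → write _, move →, go to s0
s0 | Y_Y_Y_[X]X__   read X → write _, move →, go to s0
s0 | Y_Y_Y__[X]__   read X → write _, move →, go to s0
s0 | Y_Y_Y___[_]_   read _ → write X, move →, go to s2
s2 | Y_Y_Y___X[_]
At halt the head is at cell 8.

8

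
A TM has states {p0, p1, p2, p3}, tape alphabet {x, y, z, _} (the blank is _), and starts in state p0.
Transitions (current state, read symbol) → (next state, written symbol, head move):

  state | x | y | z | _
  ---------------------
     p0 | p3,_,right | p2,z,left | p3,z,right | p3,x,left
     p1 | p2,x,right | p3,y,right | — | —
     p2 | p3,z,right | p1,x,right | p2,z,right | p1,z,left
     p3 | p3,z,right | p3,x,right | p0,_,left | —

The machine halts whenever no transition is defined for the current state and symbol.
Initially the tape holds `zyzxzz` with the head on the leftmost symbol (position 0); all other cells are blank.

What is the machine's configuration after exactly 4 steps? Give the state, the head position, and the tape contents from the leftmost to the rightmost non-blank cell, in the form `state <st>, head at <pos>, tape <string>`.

state p3, head at 2, tape z__xzz

state=p0 head=0 tape=[z]yzxzz   (p0,z)→(p3,z,right)
state=p3 head=1 tape=z[y]zxzz   (p3,y)→(p3,x,right)
state=p3 head=2 tape=zx[z]xzz   (p3,z)→(p0,_,left)
state=p0 head=1 tape=z[x]_xzz   (p0,x)→(p3,_,right)
state=p3 head=2 tape=z_[_]xzz
After 4 steps: state p3, head at 2, tape z__xzz.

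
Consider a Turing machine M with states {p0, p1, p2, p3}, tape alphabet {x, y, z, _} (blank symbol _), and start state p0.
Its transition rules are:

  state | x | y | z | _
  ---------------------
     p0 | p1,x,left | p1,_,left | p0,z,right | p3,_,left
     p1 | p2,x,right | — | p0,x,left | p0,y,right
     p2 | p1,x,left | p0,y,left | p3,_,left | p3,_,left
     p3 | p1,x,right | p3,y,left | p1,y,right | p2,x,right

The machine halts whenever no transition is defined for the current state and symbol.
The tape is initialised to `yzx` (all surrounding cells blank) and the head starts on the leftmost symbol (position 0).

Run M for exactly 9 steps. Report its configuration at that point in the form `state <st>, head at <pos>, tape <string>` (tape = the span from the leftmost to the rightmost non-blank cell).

state p1, head at -3, tape yxy_zx

state=p0 head=0 tape=___[y]zx   (p0,y)→(p1,_,left)
state=p1 head=-1 tape=__[_]_zx   (p1,_)→(p0,y,right)
state=p0 head=0 tape=__y[_]zx   (p0,_)→(p3,_,left)
state=p3 head=-1 tape=__[y]_zx   (p3,y)→(p3,y,left)
state=p3 head=-2 tape=_[_]y_zx   (p3,_)→(p2,x,right)
state=p2 head=-1 tape=_x[y]_zx   (p2,y)→(p0,y,left)
state=p0 head=-2 tape=_[x]y_zx   (p0,x)→(p1,x,left)
state=p1 head=-3 tape=[_]xy_zx   (p1,_)→(p0,y,right)
state=p0 head=-2 tape=y[x]y_zx   (p0,x)→(p1,x,left)
state=p1 head=-3 tape=[y]xy_zx
After 9 steps: state p1, head at -3, tape yxy_zx.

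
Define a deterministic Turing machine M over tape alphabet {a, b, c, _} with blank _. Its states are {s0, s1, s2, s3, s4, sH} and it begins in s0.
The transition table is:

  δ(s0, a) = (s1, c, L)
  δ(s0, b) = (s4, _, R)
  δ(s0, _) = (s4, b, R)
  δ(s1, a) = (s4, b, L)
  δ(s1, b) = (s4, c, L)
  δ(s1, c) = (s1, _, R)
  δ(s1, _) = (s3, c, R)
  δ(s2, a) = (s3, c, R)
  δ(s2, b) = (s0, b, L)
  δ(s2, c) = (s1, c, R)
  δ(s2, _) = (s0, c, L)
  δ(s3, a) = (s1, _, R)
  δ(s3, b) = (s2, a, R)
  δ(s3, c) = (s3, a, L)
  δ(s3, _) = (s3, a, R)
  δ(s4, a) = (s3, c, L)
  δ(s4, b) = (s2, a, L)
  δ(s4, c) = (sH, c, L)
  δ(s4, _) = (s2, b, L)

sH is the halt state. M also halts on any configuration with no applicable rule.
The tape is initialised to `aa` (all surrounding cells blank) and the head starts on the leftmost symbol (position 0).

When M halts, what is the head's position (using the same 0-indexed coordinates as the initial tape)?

-3

s0 | ___[a]a   read a → write c, move L, go to s1
s1 | __[_]ca   read _ → write c, move R, go to s3
s3 | __c[c]a   read c → write a, move L, go to s3
s3 | __[c]aa   read c → write a, move L, go to s3
s3 | _[_]aaa   read _ → write a, move R, go to s3
s3 | _a[a]aa   read a → write _, move R, go to s1
s1 | _a_[a]a   read a → write b, move L, go to s4
s4 | _a[_]ba   read _ → write b, move L, go to s2
s2 | _[a]bba   read a → write c, move R, go to s3
s3 | _c[b]ba   read b → write a, move R, go to s2
s2 | _ca[b]a   read b → write b, move L, go to s0
s0 | _c[a]ba   read a → write c, move L, go to s1
s1 | _[c]cba   read c → write _, move R, go to s1
s1 | __[c]ba   read c → write _, move R, go to s1
s1 | ___[b]a   read b → write c, move L, go to s4
s4 | __[_]ca   read _ → write b, move L, go to s2
s2 | _[_]bca   read _ → write c, move L, go to s0
s0 | [_]cbca   read _ → write b, move R, go to s4
s4 | b[c]bca   read c → write c, move L, go to sH
sH | [b]cbca
At halt the head is at cell -3.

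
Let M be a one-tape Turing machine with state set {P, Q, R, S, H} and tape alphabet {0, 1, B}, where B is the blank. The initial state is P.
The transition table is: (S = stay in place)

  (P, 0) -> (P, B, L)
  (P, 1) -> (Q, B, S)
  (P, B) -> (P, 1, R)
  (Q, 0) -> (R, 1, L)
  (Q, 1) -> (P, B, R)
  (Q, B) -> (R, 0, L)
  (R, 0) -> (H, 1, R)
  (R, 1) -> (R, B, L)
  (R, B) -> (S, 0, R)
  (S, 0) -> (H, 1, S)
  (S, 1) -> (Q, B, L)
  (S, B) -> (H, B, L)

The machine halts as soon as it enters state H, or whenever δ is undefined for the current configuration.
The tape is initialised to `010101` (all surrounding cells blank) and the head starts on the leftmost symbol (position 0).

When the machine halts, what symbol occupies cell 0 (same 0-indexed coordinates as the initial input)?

B

state=P head=0 tape=BB[0]10101   (P,0)→(P,B,L)
state=P head=-1 tape=B[B]B10101   (P,B)→(P,1,R)
state=P head=0 tape=B1[B]10101   (P,B)→(P,1,R)
state=P head=1 tape=B11[1]0101   (P,1)→(Q,B,S)
state=Q head=1 tape=B11[B]0101   (Q,B)→(R,0,L)
state=R head=0 tape=B1[1]00101   (R,1)→(R,B,L)
state=R head=-1 tape=B[1]B00101   (R,1)→(R,B,L)
state=R head=-2 tape=[B]BB00101   (R,B)→(S,0,R)
state=S head=-1 tape=0[B]B00101   (S,B)→(H,B,L)
state=H head=-2 tape=[0]BB00101
Cell 0 holds B when M halts.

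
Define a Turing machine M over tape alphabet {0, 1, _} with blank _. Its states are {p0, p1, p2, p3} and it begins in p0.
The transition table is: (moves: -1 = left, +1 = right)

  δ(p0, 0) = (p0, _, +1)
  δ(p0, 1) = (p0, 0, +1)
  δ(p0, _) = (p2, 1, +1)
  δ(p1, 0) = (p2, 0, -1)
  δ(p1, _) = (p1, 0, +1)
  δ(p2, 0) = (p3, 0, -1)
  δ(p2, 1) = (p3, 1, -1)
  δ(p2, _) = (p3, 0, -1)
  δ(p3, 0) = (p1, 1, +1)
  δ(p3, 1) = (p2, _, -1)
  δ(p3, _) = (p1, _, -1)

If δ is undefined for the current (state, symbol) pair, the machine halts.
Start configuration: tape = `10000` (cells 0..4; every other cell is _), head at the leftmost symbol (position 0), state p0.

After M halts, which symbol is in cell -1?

state=p0 head=0 tape=_____[1]0000__   (p0,1)→(p0,0,+1)
state=p0 head=1 tape=_____0[0]000__   (p0,0)→(p0,_,+1)
state=p0 head=2 tape=_____0_[0]00__   (p0,0)→(p0,_,+1)
state=p0 head=3 tape=_____0__[0]0__   (p0,0)→(p0,_,+1)
state=p0 head=4 tape=_____0___[0]__   (p0,0)→(p0,_,+1)
state=p0 head=5 tape=_____0____[_]_   (p0,_)→(p2,1,+1)
state=p2 head=6 tape=_____0____1[_]   (p2,_)→(p3,0,-1)
state=p3 head=5 tape=_____0____[1]0   (p3,1)→(p2,_,-1)
state=p2 head=4 tape=_____0___[_]_0   (p2,_)→(p3,0,-1)
state=p3 head=3 tape=_____0__[_]0_0   (p3,_)→(p1,_,-1)
state=p1 head=2 tape=_____0_[_]_0_0   (p1,_)→(p1,0,+1)
state=p1 head=3 tape=_____0_0[_]0_0   (p1,_)→(p1,0,+1)
state=p1 head=4 tape=_____0_00[0]_0   (p1,0)→(p2,0,-1)
state=p2 head=3 tape=_____0_0[0]0_0   (p2,0)→(p3,0,-1)
state=p3 head=2 tape=_____0_[0]00_0   (p3,0)→(p1,1,+1)
state=p1 head=3 tape=_____0_1[0]0_0   (p1,0)→(p2,0,-1)
state=p2 head=2 tape=_____0_[1]00_0   (p2,1)→(p3,1,-1)
state=p3 head=1 tape=_____0[_]100_0   (p3,_)→(p1,_,-1)
state=p1 head=0 tape=_____[0]_100_0   (p1,0)→(p2,0,-1)
state=p2 head=-1 tape=____[_]0_100_0   (p2,_)→(p3,0,-1)
state=p3 head=-2 tape=___[_]00_100_0   (p3,_)→(p1,_,-1)
state=p1 head=-3 tape=__[_]_00_100_0   (p1,_)→(p1,0,+1)
state=p1 head=-2 tape=__0[_]00_100_0   (p1,_)→(p1,0,+1)
state=p1 head=-1 tape=__00[0]0_100_0   (p1,0)→(p2,0,-1)
state=p2 head=-2 tape=__0[0]00_100_0   (p2,0)→(p3,0,-1)
state=p3 head=-3 tape=__[0]000_100_0   (p3,0)→(p1,1,+1)
state=p1 head=-2 tape=__1[0]00_100_0   (p1,0)→(p2,0,-1)
state=p2 head=-3 tape=__[1]000_100_0   (p2,1)→(p3,1,-1)
state=p3 head=-4 tape=_[_]1000_100_0   (p3,_)→(p1,_,-1)
state=p1 head=-5 tape=[_]_1000_100_0   (p1,_)→(p1,0,+1)
state=p1 head=-4 tape=0[_]1000_100_0   (p1,_)→(p1,0,+1)
state=p1 head=-3 tape=00[1]000_100_0
Cell -1 holds 0 when M halts.

0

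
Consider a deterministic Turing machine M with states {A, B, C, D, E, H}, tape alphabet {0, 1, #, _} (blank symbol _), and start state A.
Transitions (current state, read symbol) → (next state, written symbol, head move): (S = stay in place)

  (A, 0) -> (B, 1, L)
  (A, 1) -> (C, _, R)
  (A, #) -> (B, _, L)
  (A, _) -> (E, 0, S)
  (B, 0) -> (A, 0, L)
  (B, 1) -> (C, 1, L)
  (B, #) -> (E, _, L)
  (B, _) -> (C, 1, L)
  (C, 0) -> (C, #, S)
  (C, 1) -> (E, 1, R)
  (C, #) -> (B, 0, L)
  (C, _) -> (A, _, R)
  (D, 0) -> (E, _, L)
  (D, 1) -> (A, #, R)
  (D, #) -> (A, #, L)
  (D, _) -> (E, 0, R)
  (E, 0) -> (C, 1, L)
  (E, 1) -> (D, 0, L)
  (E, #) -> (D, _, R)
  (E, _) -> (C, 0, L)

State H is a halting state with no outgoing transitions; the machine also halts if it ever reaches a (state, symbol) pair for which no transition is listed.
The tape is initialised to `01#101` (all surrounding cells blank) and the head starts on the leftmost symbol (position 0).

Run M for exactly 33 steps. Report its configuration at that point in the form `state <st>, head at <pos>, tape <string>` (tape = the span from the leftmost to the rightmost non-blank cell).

state=A head=0 tape=____[0]1#101   (A,0)→(B,1,L)
state=B head=-1 tape=___[_]11#101   (B,_)→(C,1,L)
state=C head=-2 tape=__[_]111#101   (C,_)→(A,_,R)
state=A head=-1 tape=___[1]11#101   (A,1)→(C,_,R)
state=C head=0 tape=____[1]1#101   (C,1)→(E,1,R)
state=E head=1 tape=____1[1]#101   (E,1)→(D,0,L)
state=D head=0 tape=____[1]0#101   (D,1)→(A,#,R)
state=A head=1 tape=____#[0]#101   (A,0)→(B,1,L)
state=B head=0 tape=____[#]1#101   (B,#)→(E,_,L)
state=E head=-1 tape=___[_]_1#101   (E,_)→(C,0,L)
state=C head=-2 tape=__[_]0_1#101   (C,_)→(A,_,R)
state=A head=-1 tape=___[0]_1#101   (A,0)→(B,1,L)
state=B head=-2 tape=__[_]1_1#101   (B,_)→(C,1,L)
state=C head=-3 tape=_[_]11_1#101   (C,_)→(A,_,R)
state=A head=-2 tape=__[1]1_1#101   (A,1)→(C,_,R)
state=C head=-1 tape=___[1]_1#101   (C,1)→(E,1,R)
state=E head=0 tape=___1[_]1#101   (E,_)→(C,0,L)
state=C head=-1 tape=___[1]01#101   (C,1)→(E,1,R)
state=E head=0 tape=___1[0]1#101   (E,0)→(C,1,L)
state=C head=-1 tape=___[1]11#101   (C,1)→(E,1,R)
state=E head=0 tape=___1[1]1#101   (E,1)→(D,0,L)
state=D head=-1 tape=___[1]01#101   (D,1)→(A,#,R)
state=A head=0 tape=___#[0]1#101   (A,0)→(B,1,L)
state=B head=-1 tape=___[#]11#101   (B,#)→(E,_,L)
state=E head=-2 tape=__[_]_11#101   (E,_)→(C,0,L)
state=C head=-3 tape=_[_]0_11#101   (C,_)→(A,_,R)
state=A head=-2 tape=__[0]_11#101   (A,0)→(B,1,L)
state=B head=-3 tape=_[_]1_11#101   (B,_)→(C,1,L)
state=C head=-4 tape=[_]11_11#101   (C,_)→(A,_,R)
state=A head=-3 tape=_[1]1_11#101   (A,1)→(C,_,R)
state=C head=-2 tape=__[1]_11#101   (C,1)→(E,1,R)
state=E head=-1 tape=__1[_]11#101   (E,_)→(C,0,L)
state=C head=-2 tape=__[1]011#101   (C,1)→(E,1,R)
state=E head=-1 tape=__1[0]11#101
After 33 steps: state E, head at -1, tape 1011#101.

state E, head at -1, tape 1011#101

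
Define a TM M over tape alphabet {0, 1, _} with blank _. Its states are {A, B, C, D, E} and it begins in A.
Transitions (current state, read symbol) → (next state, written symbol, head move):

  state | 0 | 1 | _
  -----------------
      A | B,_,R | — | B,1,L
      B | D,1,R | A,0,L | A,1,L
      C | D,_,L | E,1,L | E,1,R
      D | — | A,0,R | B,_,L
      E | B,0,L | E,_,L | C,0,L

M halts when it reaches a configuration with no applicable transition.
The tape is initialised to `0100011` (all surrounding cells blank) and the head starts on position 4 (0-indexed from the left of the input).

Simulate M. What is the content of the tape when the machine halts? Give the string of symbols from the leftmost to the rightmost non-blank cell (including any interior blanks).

A | 0100[0]11_   read 0 → write _, move R, go to B
B | 0100_[1]1_   read 1 → write 0, move L, go to A
A | 0100[_]01_   read _ → write 1, move L, go to B
B | 010[0]101_   read 0 → write 1, move R, go to D
D | 0101[1]01_   read 1 → write 0, move R, go to A
A | 01010[0]1_   read 0 → write _, move R, go to B
B | 01010_[1]_   read 1 → write 0, move L, go to A
A | 01010[_]0_   read _ → write 1, move L, go to B
B | 0101[0]10_   read 0 → write 1, move R, go to D
D | 01011[1]0_   read 1 → write 0, move R, go to A
A | 010110[0]_   read 0 → write _, move R, go to B
B | 010110_[_]   read _ → write 1, move L, go to A
A | 010110[_]1   read _ → write 1, move L, go to B
B | 01011[0]11   read 0 → write 1, move R, go to D
D | 010111[1]1   read 1 → write 0, move R, go to A
A | 0101110[1]
The non-blank tape span at halt is 01011101.

01011101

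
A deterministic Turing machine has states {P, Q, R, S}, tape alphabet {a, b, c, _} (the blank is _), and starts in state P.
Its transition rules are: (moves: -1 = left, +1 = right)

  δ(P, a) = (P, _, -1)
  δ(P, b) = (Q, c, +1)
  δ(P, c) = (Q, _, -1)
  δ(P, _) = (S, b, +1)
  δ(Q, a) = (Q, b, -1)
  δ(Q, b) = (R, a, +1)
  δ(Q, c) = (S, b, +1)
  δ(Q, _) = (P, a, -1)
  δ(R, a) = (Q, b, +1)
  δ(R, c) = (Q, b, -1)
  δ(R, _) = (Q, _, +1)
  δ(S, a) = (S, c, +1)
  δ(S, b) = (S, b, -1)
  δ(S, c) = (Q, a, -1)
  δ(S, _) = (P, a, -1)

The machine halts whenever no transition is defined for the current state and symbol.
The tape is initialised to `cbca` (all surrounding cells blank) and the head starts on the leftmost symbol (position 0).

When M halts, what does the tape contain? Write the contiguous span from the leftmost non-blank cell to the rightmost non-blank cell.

P | _____[c]bca   read c → write _, move -1, go to Q
Q | ____[_]_bca   read _ → write a, move -1, go to P
P | ___[_]a_bca   read _ → write b, move +1, go to S
S | ___b[a]_bca   read a → write c, move +1, go to S
S | ___bc[_]bca   read _ → write a, move -1, go to P
P | ___b[c]abca   read c → write _, move -1, go to Q
Q | ___[b]_abca   read b → write a, move +1, go to R
R | ___a[_]abca   read _ → write _, move +1, go to Q
Q | ___a_[a]bca   read a → write b, move -1, go to Q
Q | ___a[_]bbca   read _ → write a, move -1, go to P
P | ___[a]abbca   read a → write _, move -1, go to P
P | __[_]_abbca   read _ → write b, move +1, go to S
S | __b[_]abbca   read _ → write a, move -1, go to P
P | __[b]aabbca   read b → write c, move +1, go to Q
Q | __c[a]abbca   read a → write b, move -1, go to Q
Q | __[c]babbca   read c → write b, move +1, go to S
S | __b[b]abbca   read b → write b, move -1, go to S
S | __[b]babbca   read b → write b, move -1, go to S
S | _[_]bbabbca   read _ → write a, move -1, go to P
P | [_]abbabbca   read _ → write b, move +1, go to S
S | b[a]bbabbca   read a → write c, move +1, go to S
S | bc[b]babbca   read b → write b, move -1, go to S
S | b[c]bbabbca   read c → write a, move -1, go to Q
Q | [b]abbabbca   read b → write a, move +1, go to R
R | a[a]bbabbca   read a → write b, move +1, go to Q
Q | ab[b]babbca   read b → write a, move +1, go to R
R | aba[b]abbca
The non-blank tape span at halt is abababbca.

abababbca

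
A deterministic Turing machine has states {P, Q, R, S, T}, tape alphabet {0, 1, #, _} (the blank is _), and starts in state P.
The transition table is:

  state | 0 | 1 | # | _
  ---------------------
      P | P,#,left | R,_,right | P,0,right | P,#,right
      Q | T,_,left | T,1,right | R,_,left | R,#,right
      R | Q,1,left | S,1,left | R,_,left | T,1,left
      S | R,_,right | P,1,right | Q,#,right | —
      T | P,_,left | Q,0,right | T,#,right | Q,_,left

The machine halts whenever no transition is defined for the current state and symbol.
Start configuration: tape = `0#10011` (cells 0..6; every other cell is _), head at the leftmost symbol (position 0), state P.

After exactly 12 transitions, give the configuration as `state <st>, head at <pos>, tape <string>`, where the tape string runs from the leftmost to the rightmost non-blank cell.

state=P head=0 tape=_[0]#10011   (P,0)→(P,#,left)
state=P head=-1 tape=[_]##10011   (P,_)→(P,#,right)
state=P head=0 tape=#[#]#10011   (P,#)→(P,0,right)
state=P head=1 tape=#0[#]10011   (P,#)→(P,0,right)
state=P head=2 tape=#00[1]0011   (P,1)→(R,_,right)
state=R head=3 tape=#00_[0]011   (R,0)→(Q,1,left)
state=Q head=2 tape=#00[_]1011   (Q,_)→(R,#,right)
state=R head=3 tape=#00#[1]011   (R,1)→(S,1,left)
state=S head=2 tape=#00[#]1011   (S,#)→(Q,#,right)
state=Q head=3 tape=#00#[1]011   (Q,1)→(T,1,right)
state=T head=4 tape=#00#1[0]11   (T,0)→(P,_,left)
state=P head=3 tape=#00#[1]_11   (P,1)→(R,_,right)
state=R head=4 tape=#00#_[_]11
After 12 steps: state R, head at 4, tape #00#__11.

state R, head at 4, tape #00#__11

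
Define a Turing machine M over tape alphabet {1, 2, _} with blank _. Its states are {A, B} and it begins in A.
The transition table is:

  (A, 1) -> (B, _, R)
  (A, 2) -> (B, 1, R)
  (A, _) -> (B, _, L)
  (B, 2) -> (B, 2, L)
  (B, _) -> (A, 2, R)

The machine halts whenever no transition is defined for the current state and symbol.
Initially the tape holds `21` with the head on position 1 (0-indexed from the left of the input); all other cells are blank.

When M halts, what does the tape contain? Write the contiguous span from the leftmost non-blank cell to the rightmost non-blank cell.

2212

state=A head=1 tape=2[1]___   (A,1)→(B,_,R)
state=B head=2 tape=2_[_]__   (B,_)→(A,2,R)
state=A head=3 tape=2_2[_]_   (A,_)→(B,_,L)
state=B head=2 tape=2_[2]__   (B,2)→(B,2,L)
state=B head=1 tape=2[_]2__   (B,_)→(A,2,R)
state=A head=2 tape=22[2]__   (A,2)→(B,1,R)
state=B head=3 tape=221[_]_   (B,_)→(A,2,R)
state=A head=4 tape=2212[_]   (A,_)→(B,_,L)
state=B head=3 tape=221[2]_   (B,2)→(B,2,L)
state=B head=2 tape=22[1]2_
The non-blank tape span at halt is 2212.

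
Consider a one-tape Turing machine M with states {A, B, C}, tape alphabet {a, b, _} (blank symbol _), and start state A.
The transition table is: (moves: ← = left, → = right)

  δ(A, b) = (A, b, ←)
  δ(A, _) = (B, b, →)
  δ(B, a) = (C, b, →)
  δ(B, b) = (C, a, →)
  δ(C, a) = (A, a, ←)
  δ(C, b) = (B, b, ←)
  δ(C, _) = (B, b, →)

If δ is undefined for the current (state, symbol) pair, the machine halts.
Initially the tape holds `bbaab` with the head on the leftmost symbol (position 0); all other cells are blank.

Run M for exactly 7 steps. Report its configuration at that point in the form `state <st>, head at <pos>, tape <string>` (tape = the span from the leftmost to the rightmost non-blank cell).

state C, head at 1, tape babaab

A | _[b]baab   read b → write b, move ←, go to A
A | [_]bbaab   read _ → write b, move →, go to B
B | b[b]baab   read b → write a, move →, go to C
C | ba[b]aab   read b → write b, move ←, go to B
B | b[a]baab   read a → write b, move →, go to C
C | bb[b]aab   read b → write b, move ←, go to B
B | b[b]baab   read b → write a, move →, go to C
C | ba[b]aab
After 7 steps: state C, head at 1, tape babaab.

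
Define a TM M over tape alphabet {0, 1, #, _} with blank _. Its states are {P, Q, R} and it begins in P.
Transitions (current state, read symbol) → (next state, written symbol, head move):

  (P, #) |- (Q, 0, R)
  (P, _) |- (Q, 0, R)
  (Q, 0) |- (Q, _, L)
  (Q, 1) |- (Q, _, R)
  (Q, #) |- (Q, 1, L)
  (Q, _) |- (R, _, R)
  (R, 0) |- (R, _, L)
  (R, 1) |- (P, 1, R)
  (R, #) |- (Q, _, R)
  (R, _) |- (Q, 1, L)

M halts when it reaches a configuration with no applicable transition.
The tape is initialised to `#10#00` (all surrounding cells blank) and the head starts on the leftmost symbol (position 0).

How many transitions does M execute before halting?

state=P head=0 tape=[#]10#00   (P,#)→(Q,0,R)
state=Q head=1 tape=0[1]0#00   (Q,1)→(Q,_,R)
state=Q head=2 tape=0_[0]#00   (Q,0)→(Q,_,L)
state=Q head=1 tape=0[_]_#00   (Q,_)→(R,_,R)
state=R head=2 tape=0_[_]#00   (R,_)→(Q,1,L)
state=Q head=1 tape=0[_]1#00   (Q,_)→(R,_,R)
state=R head=2 tape=0_[1]#00   (R,1)→(P,1,R)
state=P head=3 tape=0_1[#]00   (P,#)→(Q,0,R)
state=Q head=4 tape=0_10[0]0   (Q,0)→(Q,_,L)
state=Q head=3 tape=0_1[0]_0   (Q,0)→(Q,_,L)
state=Q head=2 tape=0_[1]__0   (Q,1)→(Q,_,R)
state=Q head=3 tape=0__[_]_0   (Q,_)→(R,_,R)
state=R head=4 tape=0___[_]0   (R,_)→(Q,1,L)
state=Q head=3 tape=0__[_]10   (Q,_)→(R,_,R)
state=R head=4 tape=0___[1]0   (R,1)→(P,1,R)
state=P head=5 tape=0___1[0]
M halts after 15 transitions.

15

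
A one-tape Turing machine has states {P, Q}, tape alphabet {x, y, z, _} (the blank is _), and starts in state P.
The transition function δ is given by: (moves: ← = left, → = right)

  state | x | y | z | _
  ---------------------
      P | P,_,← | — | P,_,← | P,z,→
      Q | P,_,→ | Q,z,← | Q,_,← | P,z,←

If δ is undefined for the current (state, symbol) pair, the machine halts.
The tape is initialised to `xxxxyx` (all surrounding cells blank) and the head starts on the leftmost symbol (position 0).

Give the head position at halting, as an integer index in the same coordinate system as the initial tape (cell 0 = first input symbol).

state=P head=0 tape=____[x]xxxyx   (P,x)→(P,_,←)
state=P head=-1 tape=___[_]_xxxyx   (P,_)→(P,z,→)
state=P head=0 tape=___z[_]xxxyx   (P,_)→(P,z,→)
state=P head=1 tape=___zz[x]xxyx   (P,x)→(P,_,←)
state=P head=0 tape=___z[z]_xxyx   (P,z)→(P,_,←)
state=P head=-1 tape=___[z]__xxyx   (P,z)→(P,_,←)
state=P head=-2 tape=__[_]___xxyx   (P,_)→(P,z,→)
state=P head=-1 tape=__z[_]__xxyx   (P,_)→(P,z,→)
state=P head=0 tape=__zz[_]_xxyx   (P,_)→(P,z,→)
state=P head=1 tape=__zzz[_]xxyx   (P,_)→(P,z,→)
state=P head=2 tape=__zzzz[x]xyx   (P,x)→(P,_,←)
state=P head=1 tape=__zzz[z]_xyx   (P,z)→(P,_,←)
state=P head=0 tape=__zz[z]__xyx   (P,z)→(P,_,←)
state=P head=-1 tape=__z[z]___xyx   (P,z)→(P,_,←)
state=P head=-2 tape=__[z]____xyx   (P,z)→(P,_,←)
state=P head=-3 tape=_[_]_____xyx   (P,_)→(P,z,→)
state=P head=-2 tape=_z[_]____xyx   (P,_)→(P,z,→)
state=P head=-1 tape=_zz[_]___xyx   (P,_)→(P,z,→)
state=P head=0 tape=_zzz[_]__xyx   (P,_)→(P,z,→)
state=P head=1 tape=_zzzz[_]_xyx   (P,_)→(P,z,→)
state=P head=2 tape=_zzzzz[_]xyx   (P,_)→(P,z,→)
state=P head=3 tape=_zzzzzz[x]yx   (P,x)→(P,_,←)
state=P head=2 tape=_zzzzz[z]_yx   (P,z)→(P,_,←)
state=P head=1 tape=_zzzz[z]__yx   (P,z)→(P,_,←)
state=P head=0 tape=_zzz[z]___yx   (P,z)→(P,_,←)
state=P head=-1 tape=_zz[z]____yx   (P,z)→(P,_,←)
state=P head=-2 tape=_z[z]_____yx   (P,z)→(P,_,←)
state=P head=-3 tape=_[z]______yx   (P,z)→(P,_,←)
state=P head=-4 tape=[_]_______yx   (P,_)→(P,z,→)
state=P head=-3 tape=z[_]______yx   (P,_)→(P,z,→)
state=P head=-2 tape=zz[_]_____yx   (P,_)→(P,z,→)
state=P head=-1 tape=zzz[_]____yx   (P,_)→(P,z,→)
state=P head=0 tape=zzzz[_]___yx   (P,_)→(P,z,→)
state=P head=1 tape=zzzzz[_]__yx   (P,_)→(P,z,→)
state=P head=2 tape=zzzzzz[_]_yx   (P,_)→(P,z,→)
state=P head=3 tape=zzzzzzz[_]yx   (P,_)→(P,z,→)
state=P head=4 tape=zzzzzzzz[y]x
At halt the head is at cell 4.

4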